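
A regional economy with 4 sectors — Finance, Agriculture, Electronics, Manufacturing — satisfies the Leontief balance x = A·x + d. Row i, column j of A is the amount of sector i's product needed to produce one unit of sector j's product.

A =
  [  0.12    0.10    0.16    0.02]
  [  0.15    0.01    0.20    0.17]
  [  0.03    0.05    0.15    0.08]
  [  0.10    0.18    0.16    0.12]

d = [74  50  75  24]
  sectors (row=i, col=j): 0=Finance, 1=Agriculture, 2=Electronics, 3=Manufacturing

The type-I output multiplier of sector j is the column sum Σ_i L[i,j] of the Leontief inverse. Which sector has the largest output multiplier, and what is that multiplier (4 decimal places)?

Electronics (2.1833)

Form M = I − A:
  [  0.88   -0.10   -0.16   -0.02]
  [ -0.15    0.99   -0.20   -0.17]
  [ -0.03   -0.05    0.85   -0.08]
  [ -0.10   -0.18   -0.16    0.88]
Leontief inverse L = M⁻¹:
  [  1.1799    0.1475    0.2718    0.0800]
  [  0.2268    1.0957    0.3473    0.2484]
  [  0.0732    0.0939    1.2373    0.1323]
  [  0.1938    0.2580    0.3269    1.2203]
Total output x = L · d:
  x_0 = 1.1799·74 + 0.1475·50 + 0.2718·75 + 0.0800·24 = 116.9912
  x_1 = 0.2268·74 + 1.0957·50 + 0.3473·75 + 0.2484·24 = 103.5785
  x_2 = 0.0732·74 + 0.0939·50 + 1.2373·75 + 0.1323·24 = 106.0847
  x_3 = 0.1938·74 + 0.2580·50 + 0.3269·75 + 1.2203·24 = 81.0418
Output multipliers (column sums of L):
  Finance: 1.6737
  Agriculture: 1.5951
  Electronics: 2.1833
  Manufacturing: 1.6810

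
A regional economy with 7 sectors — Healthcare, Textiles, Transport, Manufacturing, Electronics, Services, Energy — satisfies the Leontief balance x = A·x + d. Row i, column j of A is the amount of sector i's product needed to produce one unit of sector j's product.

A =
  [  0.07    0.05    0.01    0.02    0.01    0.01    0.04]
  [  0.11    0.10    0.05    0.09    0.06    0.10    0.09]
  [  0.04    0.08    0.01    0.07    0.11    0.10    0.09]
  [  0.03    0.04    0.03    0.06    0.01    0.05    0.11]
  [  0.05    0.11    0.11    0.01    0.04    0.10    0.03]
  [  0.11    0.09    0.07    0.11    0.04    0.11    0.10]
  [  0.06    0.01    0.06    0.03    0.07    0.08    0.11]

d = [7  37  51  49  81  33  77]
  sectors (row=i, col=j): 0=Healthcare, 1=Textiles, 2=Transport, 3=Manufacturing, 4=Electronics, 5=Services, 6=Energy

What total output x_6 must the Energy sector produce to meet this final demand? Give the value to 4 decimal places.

Form M = I − A:
  [  0.93   -0.05   -0.01   -0.02   -0.01   -0.01   -0.04]
  [ -0.11    0.90   -0.05   -0.09   -0.06   -0.10   -0.09]
  [ -0.04   -0.08    0.99   -0.07   -0.11   -0.10   -0.09]
  [ -0.03   -0.04   -0.03    0.94   -0.01   -0.05   -0.11]
  [ -0.05   -0.11   -0.11   -0.01    0.96   -0.10   -0.03]
  [ -0.11   -0.09   -0.07   -0.11   -0.04    0.89   -0.10]
  [ -0.06   -0.01   -0.06   -0.03   -0.07   -0.08    0.89]
Leontief inverse L = M⁻¹:
  [  1.0960    0.0722    0.0253    0.0386    0.0257    0.0345    0.0686]
  [  0.1867    1.1708    0.1015    0.1518    0.1090    0.1820    0.1799]
  [  0.1063    0.1438    1.0616    0.1226    0.1525    0.1756    0.1667]
  [  0.0707    0.0740    0.0587    1.0937    0.0395    0.0963    0.1639]
  [  0.1146    0.1739    0.1510    0.0654    1.0864    0.1727    0.1021]
  [  0.1891    0.1622    0.1221    0.1758    0.0921    1.1955    0.1964]
  [  0.1116    0.0585    0.0993    0.0704    0.1083    0.1405    1.1727]
Total output x = L · d:
  x_0 = 1.0960·7 + 0.0722·37 + 0.0253·51 + 0.0386·49 + 0.0257·81 + 0.0345·33 + 0.0686·77 = 22.0328
  x_1 = 0.1867·7 + 1.1708·37 + 0.1015·51 + 0.1518·49 + 0.1090·81 + 0.1820·33 + 0.1799·77 = 85.9366
  x_2 = 0.1063·7 + 0.1438·37 + 1.0616·51 + 0.1226·49 + 0.1525·81 + 0.1756·33 + 0.1667·77 = 97.1962
  x_3 = 0.0707·7 + 0.0740·37 + 0.0587·51 + 1.0937·49 + 0.0395·81 + 0.0963·33 + 0.1639·77 = 78.8178
  x_4 = 0.1146·7 + 0.1739·37 + 0.1510·51 + 0.0654·49 + 1.0864·81 + 0.1727·33 + 0.1021·77 = 119.6968
  x_5 = 0.1891·7 + 0.1622·37 + 0.1221·51 + 0.1758·49 + 0.0921·81 + 1.1955·33 + 0.1964·77 = 84.1971
  x_6 = 0.1116·7 + 0.0585·37 + 0.0993·51 + 0.0704·49 + 0.1083·81 + 0.1405·33 + 1.1727·77 = 115.1598

115.1598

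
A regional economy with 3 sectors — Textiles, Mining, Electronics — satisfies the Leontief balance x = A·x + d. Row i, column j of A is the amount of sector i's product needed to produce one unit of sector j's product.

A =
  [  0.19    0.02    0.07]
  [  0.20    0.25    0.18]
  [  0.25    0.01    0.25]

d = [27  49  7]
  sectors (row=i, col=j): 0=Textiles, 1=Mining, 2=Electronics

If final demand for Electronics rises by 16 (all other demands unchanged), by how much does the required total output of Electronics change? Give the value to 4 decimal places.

22.0960

Form M = I − A:
  [  0.81   -0.02   -0.07]
  [ -0.20    0.75   -0.18]
  [ -0.25   -0.01    0.75]
Leontief inverse L = M⁻¹:
  [  1.2831    0.0359    0.1284]
  [  0.4462    1.3501    0.3657]
  [  0.4336    0.0300    1.3810]
Total output x = L · d:
  x_0 = 1.2831·27 + 0.0359·49 + 0.1284·7 = 37.3017
  x_1 = 0.4462·27 + 1.3501·49 + 0.3657·7 = 80.7630
  x_2 = 0.4336·27 + 0.0300·49 + 1.3810·7 = 22.8441
Δx_2 = L[2,2] · Δd_2 = 1.3810 · 16 = 22.0960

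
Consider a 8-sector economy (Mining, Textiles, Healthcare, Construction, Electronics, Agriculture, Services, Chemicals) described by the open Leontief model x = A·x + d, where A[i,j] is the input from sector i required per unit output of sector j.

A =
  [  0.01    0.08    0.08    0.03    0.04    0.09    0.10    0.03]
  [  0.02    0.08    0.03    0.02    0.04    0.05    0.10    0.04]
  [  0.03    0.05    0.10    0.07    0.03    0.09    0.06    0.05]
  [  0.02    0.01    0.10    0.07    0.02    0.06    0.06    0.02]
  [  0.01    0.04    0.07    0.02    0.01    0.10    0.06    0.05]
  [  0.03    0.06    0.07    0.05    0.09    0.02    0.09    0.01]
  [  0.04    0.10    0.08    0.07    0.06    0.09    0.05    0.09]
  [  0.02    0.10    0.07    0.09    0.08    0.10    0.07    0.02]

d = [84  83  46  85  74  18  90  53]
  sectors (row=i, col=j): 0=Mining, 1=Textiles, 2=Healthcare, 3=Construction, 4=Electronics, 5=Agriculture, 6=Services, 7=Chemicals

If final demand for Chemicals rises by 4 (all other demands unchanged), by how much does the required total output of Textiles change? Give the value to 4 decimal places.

Form M = I − A:
  [  0.99   -0.08   -0.08   -0.03   -0.04   -0.09   -0.10   -0.03]
  [ -0.02    0.92   -0.03   -0.02   -0.04   -0.05   -0.10   -0.04]
  [ -0.03   -0.05    0.90   -0.07   -0.03   -0.09   -0.06   -0.05]
  [ -0.02   -0.01   -0.10    0.93   -0.02   -0.06   -0.06   -0.02]
  [ -0.01   -0.04   -0.07   -0.02    0.99   -0.10   -0.06   -0.05]
  [ -0.03   -0.06   -0.07   -0.05   -0.09    0.98   -0.09   -0.01]
  [ -0.04   -0.10   -0.08   -0.07   -0.06   -0.09    0.95   -0.09]
  [ -0.02   -0.10   -0.07   -0.09   -0.08   -0.10   -0.07    0.98]
Leontief inverse L = M⁻¹:
  [  1.0319    0.1363    0.1420    0.0752    0.0817    0.1493    0.1609    0.0664]
  [  0.0377    1.1292    0.0799    0.0568    0.0748    0.1006    0.1510    0.0712]
  [  0.0519    0.1048    1.1673    0.1189    0.0722    0.1519    0.1229    0.0844]
  [  0.0370    0.0494    0.1534    1.1084    0.0505    0.1075    0.1056    0.0470]
  [  0.0274    0.0846    0.1199    0.0576    1.0454    0.1458    0.1085    0.0764]
  [  0.0484    0.1081    0.1273    0.0891    0.1222    1.0777    0.1433    0.0446]
  [  0.0650    0.1678    0.1571    0.1262    0.1105    0.1648    1.1272    0.1303]
  [  0.0438    0.1599    0.1425    0.1404    0.1248    0.1677    0.1412    1.0595]
Total output x = L · d:
  x_0 = 1.0319·84 + 0.1363·83 + 0.1420·46 + 0.0752·85 + 0.0817·74 + 0.1493·18 + 0.1609·90 + 0.0664·53 = 137.6449
  x_1 = 0.0377·84 + 1.1292·83 + 0.0799·46 + 0.0568·85 + 0.0748·74 + 0.1006·18 + 0.1510·90 + 0.0712·53 = 130.0946
  x_2 = 0.0519·84 + 0.1048·83 + 1.1673·46 + 0.1189·85 + 0.0722·74 + 0.1519·18 + 0.1229·90 + 0.0844·53 = 100.4728
  x_3 = 0.0370·84 + 0.0494·83 + 0.1534·46 + 1.1084·85 + 0.0505·74 + 0.1075·18 + 0.1056·90 + 0.0470·53 = 126.1551
  x_4 = 0.0274·84 + 0.0846·83 + 0.1199·46 + 0.0576·85 + 1.0454·74 + 0.1458·18 + 0.1085·90 + 0.0764·53 = 113.5282
  x_5 = 0.0484·84 + 0.1081·83 + 0.1273·46 + 0.0891·85 + 0.1222·74 + 1.0777·18 + 0.1433·90 + 0.0446·53 = 70.1786
  x_6 = 0.0650·84 + 0.1678·83 + 0.1571·46 + 0.1262·85 + 0.1105·74 + 0.1648·18 + 1.1272·90 + 0.1303·53 = 156.8443
  x_7 = 0.0438·84 + 0.1599·83 + 0.1425·46 + 0.1404·85 + 0.1248·74 + 0.1677·18 + 0.1412·90 + 1.0595·53 = 116.5598
Δx_1 = L[1,7] · Δd_7 = 0.0712 · 4 = 0.2847

0.2847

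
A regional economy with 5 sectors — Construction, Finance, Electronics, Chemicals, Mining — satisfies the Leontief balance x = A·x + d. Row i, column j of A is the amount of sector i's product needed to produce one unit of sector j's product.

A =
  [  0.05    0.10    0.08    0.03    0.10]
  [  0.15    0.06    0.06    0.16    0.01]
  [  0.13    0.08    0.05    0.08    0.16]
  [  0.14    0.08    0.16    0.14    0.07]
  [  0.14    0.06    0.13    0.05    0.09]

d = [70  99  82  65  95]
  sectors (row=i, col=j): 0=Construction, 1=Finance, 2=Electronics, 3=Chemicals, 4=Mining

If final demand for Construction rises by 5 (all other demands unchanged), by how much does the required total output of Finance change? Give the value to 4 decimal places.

1.2228

Form M = I − A:
  [  0.95   -0.10   -0.08   -0.03   -0.10]
  [ -0.15    0.94   -0.06   -0.16   -0.01]
  [ -0.13   -0.08    0.95   -0.08   -0.16]
  [ -0.14   -0.08   -0.16    0.86   -0.07]
  [ -0.14   -0.06   -0.13   -0.05    0.91]
Leontief inverse L = M⁻¹:
  [  1.1322    0.1502    0.1416    0.0898    0.1579]
  [  0.2446    1.1274    0.1429    0.2364    0.0826]
  [  0.2386    0.1512    1.1416    0.1566    0.2407]
  [  0.2709    0.1679    0.2657    1.2383    0.1736]
  [  0.2393    0.1283    0.2089    0.1198    1.1726]
Total output x = L · d:
  x_0 = 1.1322·70 + 0.1502·99 + 0.1416·82 + 0.0898·65 + 0.1579·95 = 126.5677
  x_1 = 0.2446·70 + 1.1274·99 + 0.1429·82 + 0.2364·65 + 0.0826·95 = 163.6597
  x_2 = 0.2386·70 + 0.1512·99 + 1.1416·82 + 0.1566·65 + 0.2407·95 = 158.3333
  x_3 = 0.2709·70 + 0.1679·99 + 0.2657·82 + 1.2383·65 + 0.1736·95 = 154.3589
  x_4 = 0.2393·70 + 0.1283·99 + 0.2089·82 + 0.1198·65 + 1.1726·95 = 165.7586
Δx_1 = L[1,0] · Δd_0 = 0.2446 · 5 = 1.2228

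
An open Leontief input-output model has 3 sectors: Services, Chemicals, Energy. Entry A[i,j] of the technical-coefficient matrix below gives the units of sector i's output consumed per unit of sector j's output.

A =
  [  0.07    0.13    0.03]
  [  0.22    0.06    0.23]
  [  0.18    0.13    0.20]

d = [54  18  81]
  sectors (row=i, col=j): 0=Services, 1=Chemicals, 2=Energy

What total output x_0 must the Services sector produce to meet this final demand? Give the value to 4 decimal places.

71.6109

Form M = I − A:
  [  0.93   -0.13   -0.03]
  [ -0.22    0.94   -0.23]
  [ -0.18   -0.13    0.80]
Leontief inverse L = M⁻¹:
  [  1.1330    0.1693    0.0912]
  [  0.3411    1.1588    0.3460]
  [  0.3103    0.2264    1.3267]
Total output x = L · d:
  x_0 = 1.1330·54 + 0.1693·18 + 0.0912·81 = 71.6109
  x_1 = 0.3411·54 + 1.1588·18 + 0.3460·81 = 67.3012
  x_2 = 0.3103·54 + 0.2264·18 + 1.3267·81 = 128.2989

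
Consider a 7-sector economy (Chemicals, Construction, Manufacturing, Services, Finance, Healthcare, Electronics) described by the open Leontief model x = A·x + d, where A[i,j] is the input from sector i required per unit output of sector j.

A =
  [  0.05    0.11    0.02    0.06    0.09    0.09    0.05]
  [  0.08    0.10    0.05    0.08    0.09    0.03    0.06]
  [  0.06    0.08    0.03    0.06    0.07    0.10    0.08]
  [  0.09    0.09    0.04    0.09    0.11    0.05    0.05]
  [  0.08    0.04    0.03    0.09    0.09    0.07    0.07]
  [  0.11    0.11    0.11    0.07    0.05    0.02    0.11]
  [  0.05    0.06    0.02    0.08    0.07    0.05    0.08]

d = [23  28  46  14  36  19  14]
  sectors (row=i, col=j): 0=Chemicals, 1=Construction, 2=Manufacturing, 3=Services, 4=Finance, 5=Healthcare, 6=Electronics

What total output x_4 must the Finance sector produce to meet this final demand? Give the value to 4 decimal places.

Form M = I − A:
  [  0.95   -0.11   -0.02   -0.06   -0.09   -0.09   -0.05]
  [ -0.08    0.90   -0.05   -0.08   -0.09   -0.03   -0.06]
  [ -0.06   -0.08    0.97   -0.06   -0.07   -0.10   -0.08]
  [ -0.09   -0.09   -0.04    0.91   -0.11   -0.05   -0.05]
  [ -0.08   -0.04   -0.03   -0.09    0.91   -0.07   -0.07]
  [ -0.11   -0.11   -0.11   -0.07   -0.05    0.98   -0.11]
  [ -0.05   -0.06   -0.02   -0.08   -0.07   -0.05    0.92]
Leontief inverse L = M⁻¹:
  [  1.1211    0.1878    0.0616    0.1318    0.1666    0.1395    0.1150]
  [  0.1502    1.1789    0.0877    0.1537    0.1710    0.0852    0.1242]
  [  0.1313    0.1594    1.0720    0.1324    0.1468    0.1511    0.1472]
  [  0.1659    0.1743    0.0814    1.1688    0.1963    0.1086    0.1189]
  [  0.1489    0.1162    0.0685    0.1611    1.1669    0.1226    0.1338]
  [  0.1892    0.2038    0.1523    0.1546    0.1433    1.0872    0.1861]
  [  0.1096    0.1256    0.0529    0.1424    0.1370    0.0943    1.1351]
Total output x = L · d:
  x_0 = 1.1211·23 + 0.1878·28 + 0.0616·46 + 0.1318·14 + 0.1666·36 + 0.1395·19 + 0.1150·14 = 45.9799
  x_1 = 0.1502·23 + 1.1789·28 + 0.0877·46 + 0.1537·14 + 0.1710·36 + 0.0852·19 + 0.1242·14 = 52.1675
  x_2 = 0.1313·23 + 0.1594·28 + 1.0720·46 + 0.1324·14 + 0.1468·36 + 0.1511·19 + 0.1472·14 = 68.8666
  x_3 = 0.1659·23 + 0.1743·28 + 0.0814·46 + 1.1688·14 + 0.1963·36 + 0.1086·19 + 0.1189·14 = 39.6010
  x_4 = 0.1489·23 + 0.1162·28 + 0.0685·46 + 0.1611·14 + 1.1669·36 + 0.1226·19 + 0.1338·14 = 58.2930
  x_5 = 0.1892·23 + 0.2038·28 + 0.1523·46 + 0.1546·14 + 0.1433·36 + 1.0872·19 + 0.1861·14 = 47.6505
  x_6 = 0.1096·23 + 0.1256·28 + 0.0529·46 + 0.1424·14 + 0.1370·36 + 0.0943·19 + 1.1351·14 = 33.0842

58.2930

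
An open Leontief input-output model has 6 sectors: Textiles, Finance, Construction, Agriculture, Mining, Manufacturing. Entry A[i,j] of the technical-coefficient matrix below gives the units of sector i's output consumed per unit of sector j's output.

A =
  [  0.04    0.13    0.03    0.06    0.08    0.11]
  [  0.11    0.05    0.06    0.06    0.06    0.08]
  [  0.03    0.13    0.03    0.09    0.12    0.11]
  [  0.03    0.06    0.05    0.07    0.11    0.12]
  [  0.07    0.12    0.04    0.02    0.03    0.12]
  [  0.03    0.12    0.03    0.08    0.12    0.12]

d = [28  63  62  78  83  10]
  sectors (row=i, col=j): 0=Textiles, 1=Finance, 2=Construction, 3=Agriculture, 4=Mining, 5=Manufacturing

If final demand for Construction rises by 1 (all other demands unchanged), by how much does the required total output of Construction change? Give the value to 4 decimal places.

1.0690

Form M = I − A:
  [  0.96   -0.13   -0.03   -0.06   -0.08   -0.11]
  [ -0.11    0.95   -0.06   -0.06   -0.06   -0.08]
  [ -0.03   -0.13    0.97   -0.09   -0.12   -0.11]
  [ -0.03   -0.06   -0.05    0.93   -0.11   -0.12]
  [ -0.07   -0.12   -0.04   -0.02    0.97   -0.12]
  [ -0.03   -0.12   -0.03   -0.08   -0.12    0.88]
Leontief inverse L = M⁻¹:
  [  1.0879    0.2083    0.0644    0.1101    0.1476    0.1981]
  [  0.1499    1.1290    0.0903    0.1081    0.1260    0.1646]
  [  0.0837    0.2181    1.0690    0.1452    0.1951    0.2103]
  [  0.0732    0.1408    0.0824    1.1189    0.1777    0.2091]
  [  0.1122    0.1923    0.0700    0.0670    1.0929    0.1984]
  [  0.0823    0.2075    0.0680    0.1343    0.1940    1.2188]
Total output x = L · d:
  x_0 = 1.0879·28 + 0.2083·63 + 0.0644·62 + 0.1101·78 + 0.1476·83 + 0.1981·10 = 70.3959
  x_1 = 0.1499·28 + 1.1290·63 + 0.0903·62 + 0.1081·78 + 0.1260·83 + 0.1646·10 = 101.4651
  x_2 = 0.0837·28 + 0.2181·63 + 1.0690·62 + 0.1452·78 + 0.1951·83 + 0.2103·10 = 111.9967
  x_3 = 0.0732·28 + 0.1408·63 + 0.0824·62 + 1.1189·78 + 0.1777·83 + 0.2091·10 = 120.1398
  x_4 = 0.1122·28 + 0.1923·63 + 0.0700·62 + 0.0670·78 + 1.0929·83 + 0.1984·10 = 117.5154
  x_5 = 0.0823·28 + 0.2075·63 + 0.0680·62 + 0.1343·78 + 0.1940·83 + 1.2188·10 = 58.3643
Δx_2 = L[2,2] · Δd_2 = 1.0690 · 1 = 1.0690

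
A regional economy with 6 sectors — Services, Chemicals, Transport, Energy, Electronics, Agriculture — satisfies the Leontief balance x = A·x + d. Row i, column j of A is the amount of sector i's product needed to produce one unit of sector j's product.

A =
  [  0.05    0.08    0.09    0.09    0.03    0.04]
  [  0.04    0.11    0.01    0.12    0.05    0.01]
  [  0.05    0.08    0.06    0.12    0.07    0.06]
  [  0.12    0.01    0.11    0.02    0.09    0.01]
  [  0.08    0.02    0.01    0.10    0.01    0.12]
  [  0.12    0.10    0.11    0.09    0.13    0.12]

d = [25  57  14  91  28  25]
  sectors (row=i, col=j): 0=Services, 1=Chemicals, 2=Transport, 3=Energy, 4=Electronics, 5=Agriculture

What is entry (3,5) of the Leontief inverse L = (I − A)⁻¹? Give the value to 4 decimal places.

Form M = I − A:
  [  0.95   -0.08   -0.09   -0.09   -0.03   -0.04]
  [ -0.04    0.89   -0.01   -0.12   -0.05   -0.01]
  [ -0.05   -0.08    0.94   -0.12   -0.07   -0.06]
  [ -0.12   -0.01   -0.11    0.98   -0.09   -0.01]
  [ -0.08   -0.02   -0.01   -0.10    0.99   -0.12]
  [ -0.12   -0.10   -0.11   -0.09   -0.13    0.88]
Leontief inverse L = M⁻¹:
  [  1.0983    0.1220    0.1327    0.1459    0.0715    0.0718]
  [  0.0823    1.1423    0.0440    0.1643    0.0825    0.0328]
  [  0.1094    0.1256    1.1100    0.1826    0.1179    0.1002]
  [  0.1620    0.0480    0.1487    1.0761    0.1218    0.0469]
  [  0.1332    0.0604    0.0604    0.1491    1.0556    0.1565]
  [  0.2090    0.1760    0.1860    0.1935    0.2023    1.1903]
Total output x = L · d:
  x_0 = 1.0983·25 + 0.1220·57 + 0.1327·14 + 0.1459·91 + 0.0715·28 + 0.0718·25 = 53.3421
  x_1 = 0.0823·25 + 1.1423·57 + 0.0440·14 + 0.1643·91 + 0.0825·28 + 0.0328·25 = 85.8643
  x_2 = 0.1094·25 + 0.1256·57 + 1.1100·14 + 0.1826·91 + 0.1179·28 + 0.1002·25 = 47.8518
  x_3 = 0.1620·25 + 0.0480·57 + 0.1487·14 + 1.0761·91 + 0.1218·28 + 0.0469·25 = 111.3787
  x_4 = 0.1332·25 + 0.0604·57 + 0.0604·14 + 0.1491·91 + 1.0556·28 + 0.1565·25 = 54.6540
  x_5 = 0.2090·25 + 0.1760·57 + 0.1860·14 + 0.1935·91 + 0.2023·28 + 1.1903·25 = 70.8867

L[3,5] = 0.0469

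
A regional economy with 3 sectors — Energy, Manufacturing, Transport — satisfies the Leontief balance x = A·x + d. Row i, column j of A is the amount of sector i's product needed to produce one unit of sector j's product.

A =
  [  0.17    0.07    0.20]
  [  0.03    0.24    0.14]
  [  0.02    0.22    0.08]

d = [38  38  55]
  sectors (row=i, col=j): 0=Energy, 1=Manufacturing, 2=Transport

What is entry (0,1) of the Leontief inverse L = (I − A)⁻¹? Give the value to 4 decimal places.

L[0,1] = 0.1977

Form M = I − A:
  [  0.83   -0.07   -0.20]
  [ -0.03    0.76   -0.14]
  [ -0.02   -0.22    0.92]
Leontief inverse L = M⁻¹:
  [  1.2191    0.1977    0.2951]
  [  0.0554    1.3854    0.2229]
  [  0.0398    0.3356    1.1467]
Total output x = L · d:
  x_0 = 1.2191·38 + 0.1977·38 + 0.2951·55 = 70.0684
  x_1 = 0.0554·38 + 1.3854·38 + 0.2229·55 = 67.0109
  x_2 = 0.0398·38 + 0.3356·38 + 1.1467·55 = 77.3302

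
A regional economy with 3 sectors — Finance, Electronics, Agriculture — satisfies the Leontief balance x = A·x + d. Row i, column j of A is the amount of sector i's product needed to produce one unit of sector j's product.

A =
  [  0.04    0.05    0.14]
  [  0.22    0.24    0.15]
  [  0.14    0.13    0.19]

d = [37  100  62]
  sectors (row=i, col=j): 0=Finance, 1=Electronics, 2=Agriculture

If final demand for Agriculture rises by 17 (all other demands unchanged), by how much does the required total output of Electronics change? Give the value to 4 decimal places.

Form M = I − A:
  [  0.96   -0.05   -0.14]
  [ -0.22    0.76   -0.15]
  [ -0.14   -0.13    0.81]
Leontief inverse L = M⁻¹:
  [  1.0970    0.1080    0.2096]
  [  0.3666    1.3949    0.3217]
  [  0.2484    0.2425    1.3224]
Total output x = L · d:
  x_0 = 1.0970·37 + 0.1080·100 + 0.2096·62 = 64.3867
  x_1 = 0.3666·37 + 1.3949·100 + 0.3217·62 = 173.0009
  x_2 = 0.2484·37 + 0.2425·100 + 1.3224·62 = 115.4374
Δx_1 = L[1,2] · Δd_2 = 0.3217 · 17 = 5.4686

5.4686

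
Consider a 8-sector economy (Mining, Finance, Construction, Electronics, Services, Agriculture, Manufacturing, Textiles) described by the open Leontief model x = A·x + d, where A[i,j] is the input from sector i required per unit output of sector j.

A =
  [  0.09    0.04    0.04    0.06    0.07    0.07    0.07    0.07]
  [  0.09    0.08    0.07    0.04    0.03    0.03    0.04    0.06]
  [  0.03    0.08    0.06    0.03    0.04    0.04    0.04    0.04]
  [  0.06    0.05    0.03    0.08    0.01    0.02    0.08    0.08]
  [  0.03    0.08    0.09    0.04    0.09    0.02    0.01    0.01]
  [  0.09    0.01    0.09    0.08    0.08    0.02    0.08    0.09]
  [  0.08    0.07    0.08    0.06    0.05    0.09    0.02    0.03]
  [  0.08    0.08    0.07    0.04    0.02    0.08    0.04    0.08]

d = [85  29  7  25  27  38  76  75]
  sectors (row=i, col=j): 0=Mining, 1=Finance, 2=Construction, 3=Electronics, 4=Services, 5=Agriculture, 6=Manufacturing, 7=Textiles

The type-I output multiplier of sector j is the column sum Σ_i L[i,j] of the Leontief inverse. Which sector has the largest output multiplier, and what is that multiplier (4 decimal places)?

Mining (2.0003)

Form M = I − A:
  [  0.91   -0.04   -0.04   -0.06   -0.07   -0.07   -0.07   -0.07]
  [ -0.09    0.92   -0.07   -0.04   -0.03   -0.03   -0.04   -0.06]
  [ -0.03   -0.08    0.94   -0.03   -0.04   -0.04   -0.04   -0.04]
  [ -0.06   -0.05   -0.03    0.92   -0.01   -0.02   -0.08   -0.08]
  [ -0.03   -0.08   -0.09   -0.04    0.91   -0.02   -0.01   -0.01]
  [ -0.09   -0.01   -0.09   -0.08   -0.08    0.98   -0.08   -0.09]
  [ -0.08   -0.07   -0.08   -0.06   -0.05   -0.09    0.98   -0.03]
  [ -0.08   -0.08   -0.07   -0.04   -0.02   -0.08   -0.04    0.92]
Leontief inverse L = M⁻¹:
  [  1.1553    0.0961    0.1011    0.1108    0.1169    0.1150    0.1153    0.1245]
  [  0.1465    1.1302    0.1208    0.0814    0.0675    0.0690    0.0789    0.1072]
  [  0.0747    0.1215    1.1032    0.0631    0.0706    0.0695    0.0700    0.0769]
  [  0.1146    0.0968    0.0769    1.1212    0.0421    0.0591    0.1172    0.1259]
  [  0.0699    0.1232    0.1327    0.0714    1.1220    0.0456    0.0382    0.0432]
  [  0.1543    0.0717    0.1519    0.1310    0.1263    1.0684    0.1252    0.1444]
  [  0.1401    0.1214    0.1363    0.1070    0.0935    0.1278    1.0644    0.0820]
  [  0.1449    0.1343    0.1286    0.0879    0.0627    0.1233    0.0853    1.1355]
Total output x = L · d:
  x_0 = 1.1553·85 + 0.0961·29 + 0.1011·7 + 0.1108·25 + 0.1169·27 + 0.1150·38 + 0.1153·76 + 0.1245·75 = 130.0925
  x_1 = 0.1465·85 + 1.1302·29 + 0.1208·7 + 0.0814·25 + 0.0675·27 + 0.0690·38 + 0.0789·76 + 0.1072·75 = 66.5943
  x_2 = 0.0747·85 + 0.1215·29 + 1.1032·7 + 0.0631·25 + 0.0706·27 + 0.0695·38 + 0.0700·76 + 0.0769·75 = 34.8083
  x_3 = 0.1146·85 + 0.0968·29 + 0.0769·7 + 1.1212·25 + 0.0421·27 + 0.0591·38 + 0.1172·76 + 0.1259·75 = 62.8547
  x_4 = 0.0699·85 + 0.1232·29 + 0.1327·7 + 0.0714·25 + 1.1220·27 + 0.0456·38 + 0.0382·76 + 0.0432·75 = 50.3990
  x_5 = 0.1543·85 + 0.0717·29 + 0.1519·7 + 0.1310·25 + 0.1263·27 + 1.0684·38 + 0.1252·76 + 0.1444·75 = 83.8834
  x_6 = 0.1401·85 + 0.1214·29 + 0.1363·7 + 0.1070·25 + 0.0935·27 + 0.1278·38 + 1.0644·76 + 0.0820·75 = 113.4840
  x_7 = 0.1449·85 + 0.1343·29 + 0.1286·7 + 0.0879·25 + 0.0627·27 + 0.1233·38 + 0.0853·76 + 1.1355·75 = 117.3301
Output multipliers (column sums of L):
  Mining: 2.0003
  Finance: 1.8951
  Construction: 1.9514
  Electronics: 1.7738
  Services: 1.7015
  Agriculture: 1.6777
  Manufacturing: 1.6945
  Textiles: 1.8397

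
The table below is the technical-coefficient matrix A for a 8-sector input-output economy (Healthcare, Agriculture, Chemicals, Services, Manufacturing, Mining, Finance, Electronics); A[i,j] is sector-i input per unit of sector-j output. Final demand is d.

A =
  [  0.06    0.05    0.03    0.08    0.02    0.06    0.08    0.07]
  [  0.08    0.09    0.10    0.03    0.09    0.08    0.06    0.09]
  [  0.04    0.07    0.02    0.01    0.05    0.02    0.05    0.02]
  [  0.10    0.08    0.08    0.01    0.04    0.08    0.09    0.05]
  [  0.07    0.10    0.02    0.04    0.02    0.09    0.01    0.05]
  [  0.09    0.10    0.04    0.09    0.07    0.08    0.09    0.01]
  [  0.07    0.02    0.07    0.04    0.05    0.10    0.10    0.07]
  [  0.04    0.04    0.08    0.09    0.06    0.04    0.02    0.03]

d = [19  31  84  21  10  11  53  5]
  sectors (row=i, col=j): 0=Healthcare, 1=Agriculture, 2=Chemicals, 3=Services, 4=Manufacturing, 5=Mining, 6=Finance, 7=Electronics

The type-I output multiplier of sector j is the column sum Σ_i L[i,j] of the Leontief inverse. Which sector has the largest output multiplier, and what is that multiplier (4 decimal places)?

Form M = I − A:
  [  0.94   -0.05   -0.03   -0.08   -0.02   -0.06   -0.08   -0.07]
  [ -0.08    0.91   -0.10   -0.03   -0.09   -0.08   -0.06   -0.09]
  [ -0.04   -0.07    0.98   -0.01   -0.05   -0.02   -0.05   -0.02]
  [ -0.10   -0.08   -0.08    0.99   -0.04   -0.08   -0.09   -0.05]
  [ -0.07   -0.10   -0.02   -0.04    0.98   -0.09   -0.01   -0.05]
  [ -0.09   -0.10   -0.04   -0.09   -0.07    0.92   -0.09   -0.01]
  [ -0.07   -0.02   -0.07   -0.04   -0.05   -0.10    0.90   -0.07]
  [ -0.04   -0.04   -0.08   -0.09   -0.06   -0.04   -0.02    0.97]
Leontief inverse L = M⁻¹:
  [  1.1212    0.1072    0.0809    0.1243    0.0647    0.1214    0.1391    0.1136]
  [  0.1584    1.1712    0.1625    0.0890    0.1497    0.1587    0.1309    0.1468]
  [  0.0776    0.1075    1.0508    0.0366    0.0781    0.0594    0.0840    0.0498]
  [  0.1684    0.1474    0.1343    1.0624    0.0920    0.1495    0.1567    0.1010]
  [  0.1265    0.1574    0.0661    0.0825    1.0632    0.1452    0.0620    0.0901]
  [  0.1708    0.1782    0.1027    0.1440    0.1267    1.1618    0.1663    0.0689]
  [  0.1375    0.0851    0.1220    0.0919    0.0992    0.1684    1.1655    0.1160]
  [  0.0925    0.0941    0.1200    0.1233    0.0969    0.0907    0.0673    1.0660]
Total output x = L · d:
  x_0 = 1.1212·19 + 0.1072·31 + 0.0809·84 + 0.1243·21 + 0.0647·10 + 0.1214·11 + 0.1391·53 + 0.1136·5 = 43.9562
  x_1 = 0.1584·19 + 1.1712·31 + 0.1625·84 + 0.0890·21 + 0.1497·10 + 0.1587·11 + 0.1309·53 + 0.1468·5 = 65.7486
  x_2 = 0.0776·19 + 0.1075·31 + 1.0508·84 + 0.0366·21 + 0.0781·10 + 0.0594·11 + 0.0840·53 + 0.0498·5 = 99.9824
  x_3 = 0.1684·19 + 0.1474·31 + 0.1343·84 + 1.0624·21 + 0.0920·10 + 0.1495·11 + 0.1567·53 + 0.1010·5 = 52.7395
  x_4 = 0.1265·19 + 0.1574·31 + 0.0661·84 + 0.0825·21 + 1.0632·10 + 0.1452·11 + 0.0620·53 + 0.0901·5 = 30.5345
  x_5 = 0.1708·19 + 0.1782·31 + 0.1027·84 + 0.1440·21 + 0.1267·10 + 1.1618·11 + 0.1663·53 + 0.0689·5 = 43.6225
  x_6 = 0.1375·19 + 0.0851·31 + 0.1220·84 + 0.0919·21 + 0.0992·10 + 0.1684·11 + 1.1655·53 + 0.1160·5 = 82.6265
  x_7 = 0.0925·19 + 0.0941·31 + 0.1200·84 + 0.1233·21 + 0.0969·10 + 0.0907·11 + 0.0673·53 + 1.0660·5 = 28.2091
Output multipliers (column sums of L):
  Healthcare: 2.0530
  Agriculture: 2.0482
  Chemicals: 1.8393
  Services: 1.7540
  Manufacturing: 1.7705
  Mining: 2.0552
  Finance: 1.9719
  Electronics: 1.7522

Mining (2.0552)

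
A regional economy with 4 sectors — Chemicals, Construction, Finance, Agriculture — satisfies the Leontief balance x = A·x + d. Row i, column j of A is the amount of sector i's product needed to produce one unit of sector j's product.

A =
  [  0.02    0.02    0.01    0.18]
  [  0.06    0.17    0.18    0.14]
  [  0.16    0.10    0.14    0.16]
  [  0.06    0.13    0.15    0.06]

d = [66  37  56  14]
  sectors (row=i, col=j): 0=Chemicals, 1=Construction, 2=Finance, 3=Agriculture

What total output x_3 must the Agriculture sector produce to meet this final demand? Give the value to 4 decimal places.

Form M = I − A:
  [  0.98   -0.02   -0.01   -0.18]
  [ -0.06    0.83   -0.18   -0.14]
  [ -0.16   -0.10    0.86   -0.16]
  [ -0.06   -0.13   -0.15    0.94]
Leontief inverse L = M⁻¹:
  [  1.0488    0.0679    0.0651    0.2220]
  [  0.1480    1.2899    0.3197    0.2749]
  [  0.2356    0.2026    1.2584    0.2895]
  [  0.1250    0.2151    0.2492    1.1622]
Total output x = L · d:
  x_0 = 1.0488·66 + 0.0679·37 + 0.0651·56 + 0.2220·14 = 78.4883
  x_1 = 0.1480·66 + 1.2899·37 + 0.3197·56 + 0.2749·14 = 79.2444
  x_2 = 0.2356·66 + 0.2026·37 + 1.2584·56 + 0.2895·14 = 97.5719
  x_3 = 0.1250·66 + 0.2151·37 + 0.2492·56 + 1.1622·14 = 46.4328

46.4328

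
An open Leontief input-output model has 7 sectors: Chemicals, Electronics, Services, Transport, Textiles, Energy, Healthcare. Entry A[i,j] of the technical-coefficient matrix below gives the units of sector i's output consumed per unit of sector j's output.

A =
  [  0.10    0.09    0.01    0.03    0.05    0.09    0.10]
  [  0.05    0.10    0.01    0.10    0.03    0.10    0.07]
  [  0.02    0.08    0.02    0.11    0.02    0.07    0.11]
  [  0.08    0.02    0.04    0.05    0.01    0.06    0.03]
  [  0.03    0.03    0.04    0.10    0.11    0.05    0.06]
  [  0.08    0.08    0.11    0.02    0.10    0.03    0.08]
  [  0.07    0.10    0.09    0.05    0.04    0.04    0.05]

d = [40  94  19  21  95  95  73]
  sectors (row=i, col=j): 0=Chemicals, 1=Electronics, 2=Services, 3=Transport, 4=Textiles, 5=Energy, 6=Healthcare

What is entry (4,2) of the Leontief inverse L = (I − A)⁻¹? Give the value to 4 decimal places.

L[4,2] = 0.0747

Form M = I − A:
  [  0.90   -0.09   -0.01   -0.03   -0.05   -0.09   -0.10]
  [ -0.05    0.90   -0.01   -0.10   -0.03   -0.10   -0.07]
  [ -0.02   -0.08    0.98   -0.11   -0.02   -0.07   -0.11]
  [ -0.08   -0.02   -0.04    0.95   -0.01   -0.06   -0.03]
  [ -0.03   -0.03   -0.04   -0.10    0.89   -0.05   -0.06]
  [ -0.08   -0.08   -0.11   -0.02   -0.10    0.97   -0.08]
  [ -0.07   -0.10   -0.09   -0.05   -0.04   -0.04    0.95]
Leontief inverse L = M⁻¹:
  [  1.1564    0.1557    0.0514    0.0803    0.0956    0.1435    0.1598]
  [  0.1040    1.1588    0.0501    0.1481    0.0702    0.1506    0.1239]
  [  0.0691    0.1340    1.0585    0.1553    0.0540    0.1155    0.1578]
  [  0.1153    0.0582    0.0639    1.0791    0.0355    0.0927    0.0679]
  [  0.0738    0.0757    0.0747    0.1475    1.1489    0.0928    0.1070]
  [  0.1315    0.1457    0.1475    0.0824    0.1452    1.0873    0.1450]
  [  0.1174    0.1585    0.1221    0.1027    0.0759    0.0919    1.1066]
Total output x = L · d:
  x_0 = 1.1564·40 + 0.1557·94 + 0.0514·19 + 0.0803·21 + 0.0956·95 + 0.1435·95 + 0.1598·73 = 97.9380
  x_1 = 0.1040·40 + 1.1588·94 + 0.0501·19 + 0.1481·21 + 0.0702·95 + 0.1506·95 + 0.1239·73 = 147.1691
  x_2 = 0.0691·40 + 0.1340·94 + 1.0585·19 + 0.1553·21 + 0.0540·95 + 0.1155·95 + 0.1578·73 = 66.3554
  x_3 = 0.1153·40 + 0.0582·94 + 0.0639·19 + 1.0791·21 + 0.0355·95 + 0.0927·95 + 0.0679·73 = 51.0843
  x_4 = 0.0738·40 + 0.0757·94 + 0.0747·19 + 0.1475·21 + 1.1489·95 + 0.0928·95 + 0.1070·73 = 140.3619
  x_5 = 0.1315·40 + 0.1457·94 + 0.1475·19 + 0.0824·21 + 0.1452·95 + 1.0873·95 + 0.1450·73 = 151.1645
  x_6 = 0.1174·40 + 0.1585·94 + 0.1221·19 + 0.1027·21 + 0.0759·95 + 0.0919·95 + 1.1066·73 = 120.7998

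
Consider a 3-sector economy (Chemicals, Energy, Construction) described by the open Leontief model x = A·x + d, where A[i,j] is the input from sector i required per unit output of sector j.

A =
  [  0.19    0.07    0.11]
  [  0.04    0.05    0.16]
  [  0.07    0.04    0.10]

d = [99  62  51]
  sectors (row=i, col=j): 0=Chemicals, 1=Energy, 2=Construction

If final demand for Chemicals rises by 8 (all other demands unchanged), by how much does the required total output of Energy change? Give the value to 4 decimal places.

0.5581

Form M = I − A:
  [  0.81   -0.07   -0.11]
  [ -0.04    0.95   -0.16]
  [ -0.07   -0.04    0.90]
Leontief inverse L = M⁻¹:
  [  1.2543    0.0996    0.1710]
  [  0.0698    1.0661    0.1981]
  [  0.1007    0.0551    1.1332]
Total output x = L · d:
  x_0 = 1.2543·99 + 0.0996·62 + 0.1710·51 = 139.0703
  x_1 = 0.0698·99 + 1.0661·62 + 0.1981·51 = 83.1064
  x_2 = 0.1007·99 + 0.0551·62 + 1.1332·51 = 71.1769
Δx_1 = L[1,0] · Δd_0 = 0.0698 · 8 = 0.5581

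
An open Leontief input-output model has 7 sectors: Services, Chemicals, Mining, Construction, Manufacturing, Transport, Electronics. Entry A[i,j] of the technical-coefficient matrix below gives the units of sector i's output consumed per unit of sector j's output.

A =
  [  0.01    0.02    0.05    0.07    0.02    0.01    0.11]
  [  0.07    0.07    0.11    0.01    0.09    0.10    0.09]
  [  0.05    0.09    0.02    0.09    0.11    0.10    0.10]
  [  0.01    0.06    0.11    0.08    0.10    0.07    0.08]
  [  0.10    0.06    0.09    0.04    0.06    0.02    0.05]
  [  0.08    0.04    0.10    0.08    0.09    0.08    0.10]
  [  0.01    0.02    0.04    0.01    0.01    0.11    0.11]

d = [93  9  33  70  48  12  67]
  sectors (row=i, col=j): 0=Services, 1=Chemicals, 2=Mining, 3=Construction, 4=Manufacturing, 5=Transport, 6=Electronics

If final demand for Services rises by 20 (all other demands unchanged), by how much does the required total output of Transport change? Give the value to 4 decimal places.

2.5592

Form M = I − A:
  [  0.99   -0.02   -0.05   -0.07   -0.02   -0.01   -0.11]
  [ -0.07    0.93   -0.11   -0.01   -0.09   -0.10   -0.09]
  [ -0.05   -0.09    0.98   -0.09   -0.11   -0.10   -0.10]
  [ -0.01   -0.06   -0.11    0.92   -0.10   -0.07   -0.08]
  [ -0.10   -0.06   -0.09   -0.04    0.94   -0.02   -0.05]
  [ -0.08   -0.04   -0.10   -0.08   -0.09    0.92   -0.10]
  [ -0.01   -0.02   -0.04   -0.01   -0.01   -0.11    0.89]
Leontief inverse L = M⁻¹:
  [  1.0299    0.0457    0.0852    0.0958    0.0532    0.0529    0.1590]
  [  0.1204    1.1205    0.1783    0.0625    0.1558    0.1724    0.1820]
  [  0.1008    0.1408    1.0992    0.1416    0.1780    0.1735    0.1924]
  [  0.0586    0.1122    0.1794    1.1317    0.1687    0.1419    0.1659]
  [  0.1341    0.0990    0.1412    0.0809    1.1095    0.0722    0.1202]
  [  0.1280    0.0924    0.1727    0.1371    0.1590    1.1544    0.1955]
  [  0.0368    0.0458    0.0793    0.0394    0.0461    0.1574    1.1655]
Total output x = L · d:
  x_0 = 1.0299·93 + 0.0457·9 + 0.0852·33 + 0.0958·70 + 0.0532·48 + 0.0529·12 + 0.1590·67 = 119.5515
  x_1 = 0.1204·93 + 1.1205·9 + 0.1783·33 + 0.0625·70 + 0.1558·48 + 0.1724·12 + 0.1820·67 = 53.2753
  x_2 = 0.1008·93 + 0.1408·9 + 1.0992·33 + 0.1416·70 + 0.1780·48 + 0.1735·12 + 0.1924·67 = 80.3503
  x_3 = 0.0586·93 + 0.1122·9 + 0.1794·33 + 1.1317·70 + 0.1687·48 + 0.1419·12 + 0.1659·67 = 112.5116
  x_4 = 0.1341·93 + 0.0990·9 + 0.1412·33 + 0.0809·70 + 1.1095·48 + 0.0722·12 + 0.1202·67 = 85.8572
  x_5 = 0.1280·93 + 0.0924·9 + 0.1727·33 + 0.1371·70 + 0.1590·48 + 1.1544·12 + 0.1955·67 = 62.6067
  x_6 = 0.0368·93 + 0.0458·9 + 0.0793·33 + 0.0394·70 + 0.0461·48 + 0.1574·12 + 1.1655·67 = 91.3994
Δx_5 = L[5,0] · Δd_0 = 0.1280 · 20 = 2.5592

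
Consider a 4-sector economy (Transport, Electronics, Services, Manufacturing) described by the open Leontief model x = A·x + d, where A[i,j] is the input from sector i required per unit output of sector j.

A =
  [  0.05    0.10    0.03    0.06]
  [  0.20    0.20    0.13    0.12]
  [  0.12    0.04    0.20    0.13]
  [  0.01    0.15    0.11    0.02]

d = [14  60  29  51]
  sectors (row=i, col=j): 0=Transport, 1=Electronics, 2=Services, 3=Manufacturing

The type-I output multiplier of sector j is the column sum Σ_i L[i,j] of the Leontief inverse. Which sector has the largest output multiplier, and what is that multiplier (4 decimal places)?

Electronics (1.8519)

Form M = I − A:
  [  0.95   -0.10   -0.03   -0.06]
  [ -0.20    0.80   -0.13   -0.12]
  [ -0.12   -0.04    0.80   -0.13]
  [ -0.01   -0.15   -0.11    0.98]
Leontief inverse L = M⁻¹:
  [  1.0974    0.1595    0.0805    0.0974]
  [  0.3181    1.3438    0.2603    0.2186]
  [  0.1938    0.1271    1.3055    0.2006]
  [  0.0816    0.2216    0.1872    1.0774]
Total output x = L · d:
  x_0 = 1.0974·14 + 0.1595·60 + 0.0805·29 + 0.0974·51 = 32.2306
  x_1 = 0.3181·14 + 1.3438·60 + 0.2603·29 + 0.2186·51 = 103.7744
  x_2 = 0.1938·14 + 0.1271·60 + 1.3055·29 + 0.2006·51 = 58.4303
  x_3 = 0.0816·14 + 0.2216·60 + 0.1872·29 + 1.0774·51 = 74.8120
Output multipliers (column sums of L):
  Transport: 1.6909
  Electronics: 1.8519
  Services: 1.8335
  Manufacturing: 1.5939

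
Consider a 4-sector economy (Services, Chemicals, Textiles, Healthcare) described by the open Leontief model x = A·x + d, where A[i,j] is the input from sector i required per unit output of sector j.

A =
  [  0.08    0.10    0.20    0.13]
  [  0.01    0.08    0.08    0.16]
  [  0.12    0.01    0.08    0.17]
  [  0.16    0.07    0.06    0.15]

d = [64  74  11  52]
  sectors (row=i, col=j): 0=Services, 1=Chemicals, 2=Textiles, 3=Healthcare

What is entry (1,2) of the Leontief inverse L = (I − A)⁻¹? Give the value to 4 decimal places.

L[1,2] = 0.1286

Form M = I − A:
  [  0.92   -0.10   -0.20   -0.13]
  [ -0.01    0.92   -0.08   -0.16]
  [ -0.12   -0.01    0.92   -0.17]
  [ -0.16   -0.07   -0.06    0.85]
Leontief inverse L = M⁻¹:
  [  1.1718    0.1506    0.2851    0.2646]
  [  0.0718    1.1149    0.1286    0.2466]
  [  0.1981    0.0547    1.1524    0.2711]
  [  0.2405    0.1240    0.1456    1.2657]
Total output x = L · d:
  x_0 = 1.1718·64 + 0.1506·74 + 0.2851·11 + 0.2646·52 = 103.0333
  x_1 = 0.0718·64 + 1.1149·74 + 0.1286·11 + 0.2466·52 = 101.3345
  x_2 = 0.1981·64 + 0.0547·74 + 1.1524·11 + 0.2711·52 = 43.4946
  x_3 = 0.2405·64 + 0.1240·74 + 0.1456·11 + 1.2657·52 = 91.9864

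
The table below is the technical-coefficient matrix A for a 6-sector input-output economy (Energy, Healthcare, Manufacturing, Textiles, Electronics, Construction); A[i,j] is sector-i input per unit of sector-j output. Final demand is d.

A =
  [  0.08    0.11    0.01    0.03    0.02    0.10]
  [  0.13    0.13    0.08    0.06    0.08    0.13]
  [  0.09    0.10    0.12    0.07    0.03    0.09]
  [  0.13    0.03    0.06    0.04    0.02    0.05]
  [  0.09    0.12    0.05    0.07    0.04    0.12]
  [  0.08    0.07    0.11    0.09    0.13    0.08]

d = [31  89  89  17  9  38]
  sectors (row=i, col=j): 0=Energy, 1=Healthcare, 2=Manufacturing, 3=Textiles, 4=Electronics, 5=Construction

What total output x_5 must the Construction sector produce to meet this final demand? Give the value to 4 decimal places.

86.8431

Form M = I − A:
  [  0.92   -0.11   -0.01   -0.03   -0.02   -0.10]
  [ -0.13    0.87   -0.08   -0.06   -0.08   -0.13]
  [ -0.09   -0.10    0.88   -0.07   -0.03   -0.09]
  [ -0.13   -0.03   -0.06    0.96   -0.02   -0.05]
  [ -0.09   -0.12   -0.05   -0.07    0.96   -0.12]
  [ -0.08   -0.07   -0.11   -0.09   -0.13    0.92]
Leontief inverse L = M⁻¹:
  [  1.1488    0.1769    0.0587    0.0717    0.0647    0.1679]
  [  0.2465    1.2444    0.1641    0.1314    0.1499    0.2454]
  [  0.1858    0.1912    1.1921    0.1279    0.0843    0.1818]
  [  0.1884    0.0881    0.0998    1.0742    0.0514    0.1078]
  [  0.1851    0.2099    0.1187    0.1275    1.0980    0.2115]
  [  0.1854    0.1712    0.1867    0.1546    0.1873    1.1824]
Total output x = L · d:
  x_0 = 1.1488·31 + 0.1769·89 + 0.0587·89 + 0.0717·17 + 0.0647·9 + 0.1679·38 = 64.7645
  x_1 = 0.2465·31 + 1.2444·89 + 0.1641·89 + 0.1314·17 + 0.1499·9 + 0.2454·38 = 145.9013
  x_2 = 0.1858·31 + 0.1912·89 + 1.1921·89 + 0.1279·17 + 0.0843·9 + 0.1818·38 = 138.7085
  x_3 = 0.1884·31 + 0.0881·89 + 0.0998·89 + 1.0742·17 + 0.0514·9 + 0.1078·38 = 45.3776
  x_4 = 0.1851·31 + 0.2099·89 + 0.1187·89 + 0.1275·17 + 1.0980·9 + 0.2115·38 = 55.0729
  x_5 = 0.1854·31 + 0.1712·89 + 0.1867·89 + 0.1546·17 + 0.1873·9 + 1.1824·38 = 86.8431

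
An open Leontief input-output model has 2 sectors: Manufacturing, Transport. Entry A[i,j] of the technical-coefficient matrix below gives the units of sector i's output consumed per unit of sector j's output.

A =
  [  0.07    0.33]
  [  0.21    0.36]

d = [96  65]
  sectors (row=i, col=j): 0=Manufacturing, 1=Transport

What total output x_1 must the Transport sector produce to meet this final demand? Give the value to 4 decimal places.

Form M = I − A:
  [  0.93   -0.33]
  [ -0.21    0.64]
Leontief inverse L = M⁻¹:
  [  1.2170    0.6275]
  [  0.3993    1.7684]
Total output x = L · d:
  x_0 = 1.2170·96 + 0.6275·65 = 157.6155
  x_1 = 0.3993·96 + 1.7684·65 = 153.2801

153.2801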